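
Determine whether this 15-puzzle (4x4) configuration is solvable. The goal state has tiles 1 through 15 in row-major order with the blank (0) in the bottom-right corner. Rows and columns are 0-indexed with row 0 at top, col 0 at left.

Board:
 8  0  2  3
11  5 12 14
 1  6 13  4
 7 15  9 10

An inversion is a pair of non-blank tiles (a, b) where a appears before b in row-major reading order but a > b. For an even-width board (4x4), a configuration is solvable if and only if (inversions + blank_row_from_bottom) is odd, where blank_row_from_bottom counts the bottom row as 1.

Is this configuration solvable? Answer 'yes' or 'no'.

Inversions: 38
Blank is in row 0 (0-indexed from top), which is row 4 counting from the bottom (bottom = 1).
38 + 4 = 42, which is even, so the puzzle is not solvable.

Answer: no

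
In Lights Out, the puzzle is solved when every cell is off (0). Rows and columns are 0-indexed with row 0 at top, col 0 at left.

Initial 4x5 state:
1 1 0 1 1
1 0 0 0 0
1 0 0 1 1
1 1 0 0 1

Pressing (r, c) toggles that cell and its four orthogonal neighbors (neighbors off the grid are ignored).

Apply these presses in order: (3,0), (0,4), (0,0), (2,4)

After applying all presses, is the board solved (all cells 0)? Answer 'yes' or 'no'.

Answer: yes

Derivation:
After press 1 at (3,0):
1 1 0 1 1
1 0 0 0 0
0 0 0 1 1
0 0 0 0 1

After press 2 at (0,4):
1 1 0 0 0
1 0 0 0 1
0 0 0 1 1
0 0 0 0 1

After press 3 at (0,0):
0 0 0 0 0
0 0 0 0 1
0 0 0 1 1
0 0 0 0 1

After press 4 at (2,4):
0 0 0 0 0
0 0 0 0 0
0 0 0 0 0
0 0 0 0 0

Lights still on: 0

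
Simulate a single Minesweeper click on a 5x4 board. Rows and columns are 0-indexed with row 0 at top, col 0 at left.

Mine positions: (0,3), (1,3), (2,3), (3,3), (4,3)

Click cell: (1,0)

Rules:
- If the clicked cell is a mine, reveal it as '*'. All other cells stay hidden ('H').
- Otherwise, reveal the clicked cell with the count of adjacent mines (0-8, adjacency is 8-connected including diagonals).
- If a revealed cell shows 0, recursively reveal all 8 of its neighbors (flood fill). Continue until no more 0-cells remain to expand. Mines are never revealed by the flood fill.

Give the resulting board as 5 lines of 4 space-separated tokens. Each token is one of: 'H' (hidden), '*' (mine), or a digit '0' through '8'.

0 0 2 H
0 0 3 H
0 0 3 H
0 0 3 H
0 0 2 H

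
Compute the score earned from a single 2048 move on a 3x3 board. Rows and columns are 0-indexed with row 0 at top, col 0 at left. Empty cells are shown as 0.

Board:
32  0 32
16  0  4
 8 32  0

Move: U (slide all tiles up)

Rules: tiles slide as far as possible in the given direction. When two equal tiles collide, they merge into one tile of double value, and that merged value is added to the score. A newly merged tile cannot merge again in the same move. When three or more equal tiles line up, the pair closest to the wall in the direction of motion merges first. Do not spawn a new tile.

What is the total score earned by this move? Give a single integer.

Answer: 0

Derivation:
Slide up:
col 0: [32, 16, 8] -> [32, 16, 8]  score +0 (running 0)
col 1: [0, 0, 32] -> [32, 0, 0]  score +0 (running 0)
col 2: [32, 4, 0] -> [32, 4, 0]  score +0 (running 0)
Board after move:
32 32 32
16  0  4
 8  0  0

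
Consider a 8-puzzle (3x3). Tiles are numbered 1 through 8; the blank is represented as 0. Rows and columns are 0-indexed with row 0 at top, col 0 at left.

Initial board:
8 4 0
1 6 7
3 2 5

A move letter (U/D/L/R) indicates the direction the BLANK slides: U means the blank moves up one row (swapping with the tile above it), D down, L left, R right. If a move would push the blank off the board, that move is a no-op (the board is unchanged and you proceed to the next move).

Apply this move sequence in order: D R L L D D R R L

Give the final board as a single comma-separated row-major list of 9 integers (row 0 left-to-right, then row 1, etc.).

After move 1 (D):
8 4 7
1 6 0
3 2 5

After move 2 (R):
8 4 7
1 6 0
3 2 5

After move 3 (L):
8 4 7
1 0 6
3 2 5

After move 4 (L):
8 4 7
0 1 6
3 2 5

After move 5 (D):
8 4 7
3 1 6
0 2 5

After move 6 (D):
8 4 7
3 1 6
0 2 5

After move 7 (R):
8 4 7
3 1 6
2 0 5

After move 8 (R):
8 4 7
3 1 6
2 5 0

After move 9 (L):
8 4 7
3 1 6
2 0 5

Answer: 8, 4, 7, 3, 1, 6, 2, 0, 5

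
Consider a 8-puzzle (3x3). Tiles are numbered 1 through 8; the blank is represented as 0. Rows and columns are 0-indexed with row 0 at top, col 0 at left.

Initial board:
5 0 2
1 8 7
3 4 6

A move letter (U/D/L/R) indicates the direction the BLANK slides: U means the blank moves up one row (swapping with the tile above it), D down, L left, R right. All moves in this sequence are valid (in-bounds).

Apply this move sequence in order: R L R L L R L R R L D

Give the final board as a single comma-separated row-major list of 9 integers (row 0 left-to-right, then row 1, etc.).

After move 1 (R):
5 2 0
1 8 7
3 4 6

After move 2 (L):
5 0 2
1 8 7
3 4 6

After move 3 (R):
5 2 0
1 8 7
3 4 6

After move 4 (L):
5 0 2
1 8 7
3 4 6

After move 5 (L):
0 5 2
1 8 7
3 4 6

After move 6 (R):
5 0 2
1 8 7
3 4 6

After move 7 (L):
0 5 2
1 8 7
3 4 6

After move 8 (R):
5 0 2
1 8 7
3 4 6

After move 9 (R):
5 2 0
1 8 7
3 4 6

After move 10 (L):
5 0 2
1 8 7
3 4 6

After move 11 (D):
5 8 2
1 0 7
3 4 6

Answer: 5, 8, 2, 1, 0, 7, 3, 4, 6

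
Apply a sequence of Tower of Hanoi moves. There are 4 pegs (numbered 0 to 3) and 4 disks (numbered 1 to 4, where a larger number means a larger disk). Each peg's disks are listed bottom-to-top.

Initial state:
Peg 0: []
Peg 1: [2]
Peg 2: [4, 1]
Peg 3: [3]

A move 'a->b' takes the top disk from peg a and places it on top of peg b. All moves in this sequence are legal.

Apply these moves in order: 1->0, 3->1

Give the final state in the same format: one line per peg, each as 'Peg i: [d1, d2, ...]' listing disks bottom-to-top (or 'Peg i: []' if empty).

After move 1 (1->0):
Peg 0: [2]
Peg 1: []
Peg 2: [4, 1]
Peg 3: [3]

After move 2 (3->1):
Peg 0: [2]
Peg 1: [3]
Peg 2: [4, 1]
Peg 3: []

Answer: Peg 0: [2]
Peg 1: [3]
Peg 2: [4, 1]
Peg 3: []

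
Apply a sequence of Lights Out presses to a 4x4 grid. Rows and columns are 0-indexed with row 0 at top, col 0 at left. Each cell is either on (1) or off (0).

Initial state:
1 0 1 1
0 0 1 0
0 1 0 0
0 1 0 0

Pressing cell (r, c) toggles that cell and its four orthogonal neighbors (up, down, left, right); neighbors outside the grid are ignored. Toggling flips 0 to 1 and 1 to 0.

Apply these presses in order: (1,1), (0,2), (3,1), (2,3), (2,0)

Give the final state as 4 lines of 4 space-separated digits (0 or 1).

After press 1 at (1,1):
1 1 1 1
1 1 0 0
0 0 0 0
0 1 0 0

After press 2 at (0,2):
1 0 0 0
1 1 1 0
0 0 0 0
0 1 0 0

After press 3 at (3,1):
1 0 0 0
1 1 1 0
0 1 0 0
1 0 1 0

After press 4 at (2,3):
1 0 0 0
1 1 1 1
0 1 1 1
1 0 1 1

After press 5 at (2,0):
1 0 0 0
0 1 1 1
1 0 1 1
0 0 1 1

Answer: 1 0 0 0
0 1 1 1
1 0 1 1
0 0 1 1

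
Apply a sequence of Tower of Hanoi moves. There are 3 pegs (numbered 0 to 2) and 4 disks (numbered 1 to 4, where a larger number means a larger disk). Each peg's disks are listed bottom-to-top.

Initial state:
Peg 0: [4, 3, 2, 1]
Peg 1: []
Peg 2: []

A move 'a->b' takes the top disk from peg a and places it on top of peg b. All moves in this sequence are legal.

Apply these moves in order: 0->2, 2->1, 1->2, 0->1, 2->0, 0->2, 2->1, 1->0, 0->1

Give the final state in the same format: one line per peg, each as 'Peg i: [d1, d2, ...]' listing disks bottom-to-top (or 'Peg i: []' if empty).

After move 1 (0->2):
Peg 0: [4, 3, 2]
Peg 1: []
Peg 2: [1]

After move 2 (2->1):
Peg 0: [4, 3, 2]
Peg 1: [1]
Peg 2: []

After move 3 (1->2):
Peg 0: [4, 3, 2]
Peg 1: []
Peg 2: [1]

After move 4 (0->1):
Peg 0: [4, 3]
Peg 1: [2]
Peg 2: [1]

After move 5 (2->0):
Peg 0: [4, 3, 1]
Peg 1: [2]
Peg 2: []

After move 6 (0->2):
Peg 0: [4, 3]
Peg 1: [2]
Peg 2: [1]

After move 7 (2->1):
Peg 0: [4, 3]
Peg 1: [2, 1]
Peg 2: []

After move 8 (1->0):
Peg 0: [4, 3, 1]
Peg 1: [2]
Peg 2: []

After move 9 (0->1):
Peg 0: [4, 3]
Peg 1: [2, 1]
Peg 2: []

Answer: Peg 0: [4, 3]
Peg 1: [2, 1]
Peg 2: []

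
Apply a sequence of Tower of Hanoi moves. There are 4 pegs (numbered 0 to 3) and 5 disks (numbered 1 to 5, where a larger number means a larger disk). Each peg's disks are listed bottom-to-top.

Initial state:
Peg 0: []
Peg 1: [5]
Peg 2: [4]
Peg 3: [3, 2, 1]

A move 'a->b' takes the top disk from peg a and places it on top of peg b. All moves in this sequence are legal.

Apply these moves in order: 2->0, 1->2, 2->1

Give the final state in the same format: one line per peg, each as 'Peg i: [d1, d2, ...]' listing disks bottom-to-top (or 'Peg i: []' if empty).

Answer: Peg 0: [4]
Peg 1: [5]
Peg 2: []
Peg 3: [3, 2, 1]

Derivation:
After move 1 (2->0):
Peg 0: [4]
Peg 1: [5]
Peg 2: []
Peg 3: [3, 2, 1]

After move 2 (1->2):
Peg 0: [4]
Peg 1: []
Peg 2: [5]
Peg 3: [3, 2, 1]

After move 3 (2->1):
Peg 0: [4]
Peg 1: [5]
Peg 2: []
Peg 3: [3, 2, 1]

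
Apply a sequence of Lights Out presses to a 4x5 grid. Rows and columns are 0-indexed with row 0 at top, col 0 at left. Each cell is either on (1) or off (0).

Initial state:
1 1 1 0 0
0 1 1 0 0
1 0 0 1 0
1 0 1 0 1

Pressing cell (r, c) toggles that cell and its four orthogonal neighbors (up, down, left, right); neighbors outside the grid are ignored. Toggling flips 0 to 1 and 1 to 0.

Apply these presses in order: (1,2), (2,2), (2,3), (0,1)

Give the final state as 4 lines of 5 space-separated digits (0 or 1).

Answer: 0 0 1 0 0
0 1 1 0 0
1 1 1 1 1
1 0 0 1 1

Derivation:
After press 1 at (1,2):
1 1 0 0 0
0 0 0 1 0
1 0 1 1 0
1 0 1 0 1

After press 2 at (2,2):
1 1 0 0 0
0 0 1 1 0
1 1 0 0 0
1 0 0 0 1

After press 3 at (2,3):
1 1 0 0 0
0 0 1 0 0
1 1 1 1 1
1 0 0 1 1

After press 4 at (0,1):
0 0 1 0 0
0 1 1 0 0
1 1 1 1 1
1 0 0 1 1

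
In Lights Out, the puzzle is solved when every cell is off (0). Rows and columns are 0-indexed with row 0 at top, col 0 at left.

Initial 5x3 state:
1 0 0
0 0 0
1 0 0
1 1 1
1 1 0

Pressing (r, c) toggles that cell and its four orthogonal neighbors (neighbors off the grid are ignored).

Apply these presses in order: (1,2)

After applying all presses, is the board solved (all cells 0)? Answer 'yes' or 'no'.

After press 1 at (1,2):
1 0 1
0 1 1
1 0 1
1 1 1
1 1 0

Lights still on: 11

Answer: no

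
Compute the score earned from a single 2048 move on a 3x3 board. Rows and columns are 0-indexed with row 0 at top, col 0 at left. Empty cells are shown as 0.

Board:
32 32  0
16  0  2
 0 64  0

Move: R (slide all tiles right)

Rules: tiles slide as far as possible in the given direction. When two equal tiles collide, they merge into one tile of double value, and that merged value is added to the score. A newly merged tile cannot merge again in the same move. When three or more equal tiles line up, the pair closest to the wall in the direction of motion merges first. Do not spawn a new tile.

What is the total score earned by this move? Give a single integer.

Slide right:
row 0: [32, 32, 0] -> [0, 0, 64]  score +64 (running 64)
row 1: [16, 0, 2] -> [0, 16, 2]  score +0 (running 64)
row 2: [0, 64, 0] -> [0, 0, 64]  score +0 (running 64)
Board after move:
 0  0 64
 0 16  2
 0  0 64

Answer: 64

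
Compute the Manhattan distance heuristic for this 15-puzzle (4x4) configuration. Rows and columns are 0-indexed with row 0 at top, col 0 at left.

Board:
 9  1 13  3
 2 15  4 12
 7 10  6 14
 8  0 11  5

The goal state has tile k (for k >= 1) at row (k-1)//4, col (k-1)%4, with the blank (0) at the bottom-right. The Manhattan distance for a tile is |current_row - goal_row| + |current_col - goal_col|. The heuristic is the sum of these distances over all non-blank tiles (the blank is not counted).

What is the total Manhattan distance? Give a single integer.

Tile 9: at (0,0), goal (2,0), distance |0-2|+|0-0| = 2
Tile 1: at (0,1), goal (0,0), distance |0-0|+|1-0| = 1
Tile 13: at (0,2), goal (3,0), distance |0-3|+|2-0| = 5
Tile 3: at (0,3), goal (0,2), distance |0-0|+|3-2| = 1
Tile 2: at (1,0), goal (0,1), distance |1-0|+|0-1| = 2
Tile 15: at (1,1), goal (3,2), distance |1-3|+|1-2| = 3
Tile 4: at (1,2), goal (0,3), distance |1-0|+|2-3| = 2
Tile 12: at (1,3), goal (2,3), distance |1-2|+|3-3| = 1
Tile 7: at (2,0), goal (1,2), distance |2-1|+|0-2| = 3
Tile 10: at (2,1), goal (2,1), distance |2-2|+|1-1| = 0
Tile 6: at (2,2), goal (1,1), distance |2-1|+|2-1| = 2
Tile 14: at (2,3), goal (3,1), distance |2-3|+|3-1| = 3
Tile 8: at (3,0), goal (1,3), distance |3-1|+|0-3| = 5
Tile 11: at (3,2), goal (2,2), distance |3-2|+|2-2| = 1
Tile 5: at (3,3), goal (1,0), distance |3-1|+|3-0| = 5
Sum: 2 + 1 + 5 + 1 + 2 + 3 + 2 + 1 + 3 + 0 + 2 + 3 + 5 + 1 + 5 = 36

Answer: 36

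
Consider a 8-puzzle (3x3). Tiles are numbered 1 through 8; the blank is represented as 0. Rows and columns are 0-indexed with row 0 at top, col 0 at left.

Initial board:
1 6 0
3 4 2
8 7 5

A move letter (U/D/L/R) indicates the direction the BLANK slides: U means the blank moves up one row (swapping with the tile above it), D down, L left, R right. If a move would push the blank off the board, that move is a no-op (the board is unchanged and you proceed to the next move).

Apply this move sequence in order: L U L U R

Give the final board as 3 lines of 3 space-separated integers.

After move 1 (L):
1 0 6
3 4 2
8 7 5

After move 2 (U):
1 0 6
3 4 2
8 7 5

After move 3 (L):
0 1 6
3 4 2
8 7 5

After move 4 (U):
0 1 6
3 4 2
8 7 5

After move 5 (R):
1 0 6
3 4 2
8 7 5

Answer: 1 0 6
3 4 2
8 7 5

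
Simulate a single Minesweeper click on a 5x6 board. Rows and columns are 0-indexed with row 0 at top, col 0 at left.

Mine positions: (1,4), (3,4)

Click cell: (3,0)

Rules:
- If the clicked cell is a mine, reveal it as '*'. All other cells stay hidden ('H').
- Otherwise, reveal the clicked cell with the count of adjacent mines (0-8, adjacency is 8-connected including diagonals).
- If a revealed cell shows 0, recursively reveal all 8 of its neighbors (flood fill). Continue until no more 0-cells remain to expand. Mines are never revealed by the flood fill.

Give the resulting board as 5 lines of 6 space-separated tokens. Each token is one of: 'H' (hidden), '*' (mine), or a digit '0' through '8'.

0 0 0 1 H H
0 0 0 1 H H
0 0 0 2 H H
0 0 0 1 H H
0 0 0 1 H H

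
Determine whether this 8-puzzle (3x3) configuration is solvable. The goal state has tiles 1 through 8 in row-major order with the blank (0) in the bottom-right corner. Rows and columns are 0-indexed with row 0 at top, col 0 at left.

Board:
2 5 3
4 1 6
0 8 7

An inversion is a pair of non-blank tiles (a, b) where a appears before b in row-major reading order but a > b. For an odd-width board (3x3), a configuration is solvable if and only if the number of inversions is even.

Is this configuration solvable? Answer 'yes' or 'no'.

Answer: no

Derivation:
Inversions (pairs i<j in row-major order where tile[i] > tile[j] > 0): 7
7 is odd, so the puzzle is not solvable.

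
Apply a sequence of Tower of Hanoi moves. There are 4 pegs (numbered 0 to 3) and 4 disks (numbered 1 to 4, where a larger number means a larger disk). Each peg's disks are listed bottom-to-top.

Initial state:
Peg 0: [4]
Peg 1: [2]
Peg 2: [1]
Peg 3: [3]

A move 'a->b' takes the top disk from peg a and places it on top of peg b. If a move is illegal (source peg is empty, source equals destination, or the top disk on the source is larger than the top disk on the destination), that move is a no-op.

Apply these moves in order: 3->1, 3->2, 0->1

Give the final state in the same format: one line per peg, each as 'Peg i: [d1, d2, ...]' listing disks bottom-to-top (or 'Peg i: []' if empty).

After move 1 (3->1):
Peg 0: [4]
Peg 1: [2]
Peg 2: [1]
Peg 3: [3]

After move 2 (3->2):
Peg 0: [4]
Peg 1: [2]
Peg 2: [1]
Peg 3: [3]

After move 3 (0->1):
Peg 0: [4]
Peg 1: [2]
Peg 2: [1]
Peg 3: [3]

Answer: Peg 0: [4]
Peg 1: [2]
Peg 2: [1]
Peg 3: [3]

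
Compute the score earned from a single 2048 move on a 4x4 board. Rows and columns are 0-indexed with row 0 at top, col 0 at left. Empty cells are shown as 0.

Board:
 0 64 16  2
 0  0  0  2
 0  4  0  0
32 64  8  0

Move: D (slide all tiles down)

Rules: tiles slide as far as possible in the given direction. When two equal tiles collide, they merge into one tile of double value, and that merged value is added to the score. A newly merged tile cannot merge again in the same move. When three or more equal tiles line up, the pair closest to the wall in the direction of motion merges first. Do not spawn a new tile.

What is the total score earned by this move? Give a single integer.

Slide down:
col 0: [0, 0, 0, 32] -> [0, 0, 0, 32]  score +0 (running 0)
col 1: [64, 0, 4, 64] -> [0, 64, 4, 64]  score +0 (running 0)
col 2: [16, 0, 0, 8] -> [0, 0, 16, 8]  score +0 (running 0)
col 3: [2, 2, 0, 0] -> [0, 0, 0, 4]  score +4 (running 4)
Board after move:
 0  0  0  0
 0 64  0  0
 0  4 16  0
32 64  8  4

Answer: 4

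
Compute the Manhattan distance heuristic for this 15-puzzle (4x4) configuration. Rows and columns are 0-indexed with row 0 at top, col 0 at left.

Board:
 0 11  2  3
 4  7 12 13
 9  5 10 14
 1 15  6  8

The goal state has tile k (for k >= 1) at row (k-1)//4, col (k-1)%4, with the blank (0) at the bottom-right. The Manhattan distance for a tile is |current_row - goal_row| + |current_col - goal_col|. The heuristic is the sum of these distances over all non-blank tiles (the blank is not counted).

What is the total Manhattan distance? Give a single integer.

Tile 11: (0,1)->(2,2) = 3
Tile 2: (0,2)->(0,1) = 1
Tile 3: (0,3)->(0,2) = 1
Tile 4: (1,0)->(0,3) = 4
Tile 7: (1,1)->(1,2) = 1
Tile 12: (1,2)->(2,3) = 2
Tile 13: (1,3)->(3,0) = 5
Tile 9: (2,0)->(2,0) = 0
Tile 5: (2,1)->(1,0) = 2
Tile 10: (2,2)->(2,1) = 1
Tile 14: (2,3)->(3,1) = 3
Tile 1: (3,0)->(0,0) = 3
Tile 15: (3,1)->(3,2) = 1
Tile 6: (3,2)->(1,1) = 3
Tile 8: (3,3)->(1,3) = 2
Sum: 3 + 1 + 1 + 4 + 1 + 2 + 5 + 0 + 2 + 1 + 3 + 3 + 1 + 3 + 2 = 32

Answer: 32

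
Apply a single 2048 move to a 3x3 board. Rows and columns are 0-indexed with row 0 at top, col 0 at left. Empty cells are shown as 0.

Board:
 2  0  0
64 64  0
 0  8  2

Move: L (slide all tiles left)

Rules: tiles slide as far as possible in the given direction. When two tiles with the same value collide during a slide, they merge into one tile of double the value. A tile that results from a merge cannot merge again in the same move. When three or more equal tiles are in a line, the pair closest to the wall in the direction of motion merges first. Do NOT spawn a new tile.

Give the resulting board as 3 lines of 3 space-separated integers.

Slide left:
row 0: [2, 0, 0] -> [2, 0, 0]
row 1: [64, 64, 0] -> [128, 0, 0]
row 2: [0, 8, 2] -> [8, 2, 0]

Answer:   2   0   0
128   0   0
  8   2   0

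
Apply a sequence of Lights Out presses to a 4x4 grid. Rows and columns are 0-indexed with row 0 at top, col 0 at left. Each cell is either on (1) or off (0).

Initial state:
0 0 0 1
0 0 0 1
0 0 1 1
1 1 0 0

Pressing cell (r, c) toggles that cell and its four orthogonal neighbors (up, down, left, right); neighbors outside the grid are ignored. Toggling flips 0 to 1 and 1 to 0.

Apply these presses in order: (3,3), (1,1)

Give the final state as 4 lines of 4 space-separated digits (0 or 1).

After press 1 at (3,3):
0 0 0 1
0 0 0 1
0 0 1 0
1 1 1 1

After press 2 at (1,1):
0 1 0 1
1 1 1 1
0 1 1 0
1 1 1 1

Answer: 0 1 0 1
1 1 1 1
0 1 1 0
1 1 1 1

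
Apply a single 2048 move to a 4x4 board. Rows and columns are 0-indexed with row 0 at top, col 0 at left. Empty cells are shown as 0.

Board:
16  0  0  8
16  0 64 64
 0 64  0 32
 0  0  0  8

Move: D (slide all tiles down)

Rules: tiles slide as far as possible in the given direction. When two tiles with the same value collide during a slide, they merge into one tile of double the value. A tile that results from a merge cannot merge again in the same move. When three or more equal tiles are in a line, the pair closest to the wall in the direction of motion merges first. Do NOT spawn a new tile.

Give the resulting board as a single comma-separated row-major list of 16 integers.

Answer: 0, 0, 0, 8, 0, 0, 0, 64, 0, 0, 0, 32, 32, 64, 64, 8

Derivation:
Slide down:
col 0: [16, 16, 0, 0] -> [0, 0, 0, 32]
col 1: [0, 0, 64, 0] -> [0, 0, 0, 64]
col 2: [0, 64, 0, 0] -> [0, 0, 0, 64]
col 3: [8, 64, 32, 8] -> [8, 64, 32, 8]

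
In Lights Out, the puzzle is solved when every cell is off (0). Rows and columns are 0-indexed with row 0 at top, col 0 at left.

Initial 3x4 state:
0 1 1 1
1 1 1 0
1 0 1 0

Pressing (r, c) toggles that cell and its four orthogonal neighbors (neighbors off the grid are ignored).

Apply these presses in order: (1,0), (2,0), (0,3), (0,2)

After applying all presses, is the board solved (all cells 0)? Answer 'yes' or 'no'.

After press 1 at (1,0):
1 1 1 1
0 0 1 0
0 0 1 0

After press 2 at (2,0):
1 1 1 1
1 0 1 0
1 1 1 0

After press 3 at (0,3):
1 1 0 0
1 0 1 1
1 1 1 0

After press 4 at (0,2):
1 0 1 1
1 0 0 1
1 1 1 0

Lights still on: 8

Answer: no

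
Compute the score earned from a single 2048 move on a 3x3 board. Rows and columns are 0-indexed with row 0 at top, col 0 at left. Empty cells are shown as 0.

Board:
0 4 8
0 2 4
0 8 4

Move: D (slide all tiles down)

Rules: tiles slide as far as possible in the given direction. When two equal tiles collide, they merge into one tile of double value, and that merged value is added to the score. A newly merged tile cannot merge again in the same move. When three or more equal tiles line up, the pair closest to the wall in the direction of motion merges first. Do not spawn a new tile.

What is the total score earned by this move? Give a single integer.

Slide down:
col 0: [0, 0, 0] -> [0, 0, 0]  score +0 (running 0)
col 1: [4, 2, 8] -> [4, 2, 8]  score +0 (running 0)
col 2: [8, 4, 4] -> [0, 8, 8]  score +8 (running 8)
Board after move:
0 4 0
0 2 8
0 8 8

Answer: 8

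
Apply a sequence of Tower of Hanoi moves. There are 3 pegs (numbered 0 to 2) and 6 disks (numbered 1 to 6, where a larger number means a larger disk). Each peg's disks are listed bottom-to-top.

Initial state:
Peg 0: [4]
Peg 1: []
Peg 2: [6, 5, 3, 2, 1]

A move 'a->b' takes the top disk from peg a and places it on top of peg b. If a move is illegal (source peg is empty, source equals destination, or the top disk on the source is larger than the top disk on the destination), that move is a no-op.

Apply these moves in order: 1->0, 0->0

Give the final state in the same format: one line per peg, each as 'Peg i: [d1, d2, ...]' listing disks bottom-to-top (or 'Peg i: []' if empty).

Answer: Peg 0: [4]
Peg 1: []
Peg 2: [6, 5, 3, 2, 1]

Derivation:
After move 1 (1->0):
Peg 0: [4]
Peg 1: []
Peg 2: [6, 5, 3, 2, 1]

After move 2 (0->0):
Peg 0: [4]
Peg 1: []
Peg 2: [6, 5, 3, 2, 1]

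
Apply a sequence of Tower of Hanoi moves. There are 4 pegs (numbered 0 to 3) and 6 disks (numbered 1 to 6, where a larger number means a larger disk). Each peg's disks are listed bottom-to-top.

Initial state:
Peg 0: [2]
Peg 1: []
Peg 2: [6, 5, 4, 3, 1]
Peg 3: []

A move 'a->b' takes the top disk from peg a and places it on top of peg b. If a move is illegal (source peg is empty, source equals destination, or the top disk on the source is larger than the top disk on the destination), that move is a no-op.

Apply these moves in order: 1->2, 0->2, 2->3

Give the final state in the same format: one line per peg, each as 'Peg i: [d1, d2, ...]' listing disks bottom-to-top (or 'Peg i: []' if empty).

After move 1 (1->2):
Peg 0: [2]
Peg 1: []
Peg 2: [6, 5, 4, 3, 1]
Peg 3: []

After move 2 (0->2):
Peg 0: [2]
Peg 1: []
Peg 2: [6, 5, 4, 3, 1]
Peg 3: []

After move 3 (2->3):
Peg 0: [2]
Peg 1: []
Peg 2: [6, 5, 4, 3]
Peg 3: [1]

Answer: Peg 0: [2]
Peg 1: []
Peg 2: [6, 5, 4, 3]
Peg 3: [1]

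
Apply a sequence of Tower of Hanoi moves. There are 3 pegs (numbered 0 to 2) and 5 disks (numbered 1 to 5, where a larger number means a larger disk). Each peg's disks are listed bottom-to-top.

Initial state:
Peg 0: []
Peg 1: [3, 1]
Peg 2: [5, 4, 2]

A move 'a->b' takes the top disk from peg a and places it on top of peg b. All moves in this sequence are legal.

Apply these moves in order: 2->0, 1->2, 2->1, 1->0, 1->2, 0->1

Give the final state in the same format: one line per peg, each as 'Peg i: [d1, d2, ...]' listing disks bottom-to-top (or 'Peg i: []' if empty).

After move 1 (2->0):
Peg 0: [2]
Peg 1: [3, 1]
Peg 2: [5, 4]

After move 2 (1->2):
Peg 0: [2]
Peg 1: [3]
Peg 2: [5, 4, 1]

After move 3 (2->1):
Peg 0: [2]
Peg 1: [3, 1]
Peg 2: [5, 4]

After move 4 (1->0):
Peg 0: [2, 1]
Peg 1: [3]
Peg 2: [5, 4]

After move 5 (1->2):
Peg 0: [2, 1]
Peg 1: []
Peg 2: [5, 4, 3]

After move 6 (0->1):
Peg 0: [2]
Peg 1: [1]
Peg 2: [5, 4, 3]

Answer: Peg 0: [2]
Peg 1: [1]
Peg 2: [5, 4, 3]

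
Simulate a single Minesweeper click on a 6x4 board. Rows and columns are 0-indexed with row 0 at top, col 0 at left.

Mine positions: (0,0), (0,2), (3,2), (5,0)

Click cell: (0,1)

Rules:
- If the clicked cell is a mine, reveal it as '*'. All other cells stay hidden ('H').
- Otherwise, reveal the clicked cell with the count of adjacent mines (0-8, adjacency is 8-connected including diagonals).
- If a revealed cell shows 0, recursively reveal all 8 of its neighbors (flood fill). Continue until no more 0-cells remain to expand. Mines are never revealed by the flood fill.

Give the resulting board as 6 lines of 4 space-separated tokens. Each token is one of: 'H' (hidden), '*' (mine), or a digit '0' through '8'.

H 2 H H
H H H H
H H H H
H H H H
H H H H
H H H H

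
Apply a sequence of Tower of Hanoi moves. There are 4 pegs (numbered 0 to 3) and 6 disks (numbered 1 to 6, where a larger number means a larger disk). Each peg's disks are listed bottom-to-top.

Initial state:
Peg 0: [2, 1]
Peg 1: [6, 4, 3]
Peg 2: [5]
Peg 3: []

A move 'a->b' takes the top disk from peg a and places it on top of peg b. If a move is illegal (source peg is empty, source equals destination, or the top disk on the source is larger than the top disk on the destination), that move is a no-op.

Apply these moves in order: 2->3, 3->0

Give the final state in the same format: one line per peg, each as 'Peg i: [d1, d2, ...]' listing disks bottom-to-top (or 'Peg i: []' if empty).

After move 1 (2->3):
Peg 0: [2, 1]
Peg 1: [6, 4, 3]
Peg 2: []
Peg 3: [5]

After move 2 (3->0):
Peg 0: [2, 1]
Peg 1: [6, 4, 3]
Peg 2: []
Peg 3: [5]

Answer: Peg 0: [2, 1]
Peg 1: [6, 4, 3]
Peg 2: []
Peg 3: [5]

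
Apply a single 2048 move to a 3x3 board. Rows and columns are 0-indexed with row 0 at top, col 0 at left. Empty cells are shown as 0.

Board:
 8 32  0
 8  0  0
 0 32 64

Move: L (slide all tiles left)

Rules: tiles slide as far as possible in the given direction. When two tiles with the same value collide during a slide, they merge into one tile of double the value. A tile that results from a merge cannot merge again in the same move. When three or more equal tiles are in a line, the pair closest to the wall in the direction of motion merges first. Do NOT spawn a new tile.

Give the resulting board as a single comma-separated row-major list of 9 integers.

Answer: 8, 32, 0, 8, 0, 0, 32, 64, 0

Derivation:
Slide left:
row 0: [8, 32, 0] -> [8, 32, 0]
row 1: [8, 0, 0] -> [8, 0, 0]
row 2: [0, 32, 64] -> [32, 64, 0]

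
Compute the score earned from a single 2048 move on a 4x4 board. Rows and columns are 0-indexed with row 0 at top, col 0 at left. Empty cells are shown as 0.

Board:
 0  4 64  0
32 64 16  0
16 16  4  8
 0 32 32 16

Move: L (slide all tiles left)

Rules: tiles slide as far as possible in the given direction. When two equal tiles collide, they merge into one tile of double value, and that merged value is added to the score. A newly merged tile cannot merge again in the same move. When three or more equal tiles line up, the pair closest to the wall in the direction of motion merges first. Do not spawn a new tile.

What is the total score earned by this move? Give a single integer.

Slide left:
row 0: [0, 4, 64, 0] -> [4, 64, 0, 0]  score +0 (running 0)
row 1: [32, 64, 16, 0] -> [32, 64, 16, 0]  score +0 (running 0)
row 2: [16, 16, 4, 8] -> [32, 4, 8, 0]  score +32 (running 32)
row 3: [0, 32, 32, 16] -> [64, 16, 0, 0]  score +64 (running 96)
Board after move:
 4 64  0  0
32 64 16  0
32  4  8  0
64 16  0  0

Answer: 96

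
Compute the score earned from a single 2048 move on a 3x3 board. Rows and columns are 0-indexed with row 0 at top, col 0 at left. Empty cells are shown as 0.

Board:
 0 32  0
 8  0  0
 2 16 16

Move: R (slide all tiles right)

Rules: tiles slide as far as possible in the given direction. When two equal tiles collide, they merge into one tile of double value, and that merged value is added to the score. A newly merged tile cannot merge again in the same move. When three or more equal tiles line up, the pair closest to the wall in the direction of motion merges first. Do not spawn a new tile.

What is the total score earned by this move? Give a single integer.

Slide right:
row 0: [0, 32, 0] -> [0, 0, 32]  score +0 (running 0)
row 1: [8, 0, 0] -> [0, 0, 8]  score +0 (running 0)
row 2: [2, 16, 16] -> [0, 2, 32]  score +32 (running 32)
Board after move:
 0  0 32
 0  0  8
 0  2 32

Answer: 32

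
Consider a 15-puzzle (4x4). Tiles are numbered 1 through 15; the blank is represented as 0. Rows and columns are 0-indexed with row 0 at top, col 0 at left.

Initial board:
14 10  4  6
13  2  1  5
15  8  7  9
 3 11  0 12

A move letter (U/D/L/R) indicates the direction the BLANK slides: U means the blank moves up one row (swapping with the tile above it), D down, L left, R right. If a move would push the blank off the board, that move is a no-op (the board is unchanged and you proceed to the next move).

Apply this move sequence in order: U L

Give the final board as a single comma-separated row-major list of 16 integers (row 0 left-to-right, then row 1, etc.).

After move 1 (U):
14 10  4  6
13  2  1  5
15  8  0  9
 3 11  7 12

After move 2 (L):
14 10  4  6
13  2  1  5
15  0  8  9
 3 11  7 12

Answer: 14, 10, 4, 6, 13, 2, 1, 5, 15, 0, 8, 9, 3, 11, 7, 12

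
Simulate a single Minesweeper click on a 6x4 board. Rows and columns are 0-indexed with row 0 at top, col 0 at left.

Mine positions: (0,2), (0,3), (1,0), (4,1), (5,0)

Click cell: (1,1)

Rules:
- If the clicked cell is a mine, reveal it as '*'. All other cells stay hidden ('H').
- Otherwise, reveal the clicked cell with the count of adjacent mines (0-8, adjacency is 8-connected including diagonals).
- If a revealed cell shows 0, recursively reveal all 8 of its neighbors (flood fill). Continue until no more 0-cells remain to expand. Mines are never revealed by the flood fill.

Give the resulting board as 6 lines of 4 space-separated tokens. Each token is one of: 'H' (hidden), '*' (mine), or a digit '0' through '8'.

H H H H
H 2 H H
H H H H
H H H H
H H H H
H H H H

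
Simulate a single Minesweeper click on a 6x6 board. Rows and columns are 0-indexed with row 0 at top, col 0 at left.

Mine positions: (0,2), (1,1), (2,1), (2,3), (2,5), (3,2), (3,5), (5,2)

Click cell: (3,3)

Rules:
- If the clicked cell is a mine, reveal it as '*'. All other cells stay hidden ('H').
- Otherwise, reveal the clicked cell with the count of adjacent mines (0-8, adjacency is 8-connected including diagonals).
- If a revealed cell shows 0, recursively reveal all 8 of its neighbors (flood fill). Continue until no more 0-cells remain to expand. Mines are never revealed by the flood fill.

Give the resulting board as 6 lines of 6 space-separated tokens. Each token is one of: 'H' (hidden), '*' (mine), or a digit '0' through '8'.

H H H H H H
H H H H H H
H H H H H H
H H H 2 H H
H H H H H H
H H H H H H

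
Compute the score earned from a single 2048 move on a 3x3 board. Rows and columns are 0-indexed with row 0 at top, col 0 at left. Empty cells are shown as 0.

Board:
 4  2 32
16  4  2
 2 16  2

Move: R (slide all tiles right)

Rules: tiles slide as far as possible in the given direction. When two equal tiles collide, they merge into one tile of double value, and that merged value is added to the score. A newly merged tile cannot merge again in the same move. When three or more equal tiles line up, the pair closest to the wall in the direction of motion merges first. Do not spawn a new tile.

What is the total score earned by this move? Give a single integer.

Answer: 0

Derivation:
Slide right:
row 0: [4, 2, 32] -> [4, 2, 32]  score +0 (running 0)
row 1: [16, 4, 2] -> [16, 4, 2]  score +0 (running 0)
row 2: [2, 16, 2] -> [2, 16, 2]  score +0 (running 0)
Board after move:
 4  2 32
16  4  2
 2 16  2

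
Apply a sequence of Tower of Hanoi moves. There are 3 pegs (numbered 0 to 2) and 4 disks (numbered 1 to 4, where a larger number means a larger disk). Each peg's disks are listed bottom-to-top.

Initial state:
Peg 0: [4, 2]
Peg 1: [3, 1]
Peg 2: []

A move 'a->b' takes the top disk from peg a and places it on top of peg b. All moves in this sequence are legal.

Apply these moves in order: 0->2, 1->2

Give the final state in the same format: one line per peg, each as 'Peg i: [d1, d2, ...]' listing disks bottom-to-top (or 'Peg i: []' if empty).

After move 1 (0->2):
Peg 0: [4]
Peg 1: [3, 1]
Peg 2: [2]

After move 2 (1->2):
Peg 0: [4]
Peg 1: [3]
Peg 2: [2, 1]

Answer: Peg 0: [4]
Peg 1: [3]
Peg 2: [2, 1]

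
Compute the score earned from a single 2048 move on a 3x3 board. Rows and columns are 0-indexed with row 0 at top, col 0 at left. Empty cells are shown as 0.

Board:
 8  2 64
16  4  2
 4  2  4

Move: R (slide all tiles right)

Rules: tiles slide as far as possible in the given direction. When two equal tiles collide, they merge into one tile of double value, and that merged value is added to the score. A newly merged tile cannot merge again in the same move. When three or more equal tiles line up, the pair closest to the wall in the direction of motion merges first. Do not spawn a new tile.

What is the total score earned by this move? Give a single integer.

Answer: 0

Derivation:
Slide right:
row 0: [8, 2, 64] -> [8, 2, 64]  score +0 (running 0)
row 1: [16, 4, 2] -> [16, 4, 2]  score +0 (running 0)
row 2: [4, 2, 4] -> [4, 2, 4]  score +0 (running 0)
Board after move:
 8  2 64
16  4  2
 4  2  4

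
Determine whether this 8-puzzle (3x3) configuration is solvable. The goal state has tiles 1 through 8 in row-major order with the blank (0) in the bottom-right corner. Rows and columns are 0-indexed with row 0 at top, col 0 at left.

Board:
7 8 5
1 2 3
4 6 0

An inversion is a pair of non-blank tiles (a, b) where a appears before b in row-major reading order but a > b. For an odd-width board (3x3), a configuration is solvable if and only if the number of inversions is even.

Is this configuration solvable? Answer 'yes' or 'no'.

Answer: yes

Derivation:
Inversions (pairs i<j in row-major order where tile[i] > tile[j] > 0): 16
16 is even, so the puzzle is solvable.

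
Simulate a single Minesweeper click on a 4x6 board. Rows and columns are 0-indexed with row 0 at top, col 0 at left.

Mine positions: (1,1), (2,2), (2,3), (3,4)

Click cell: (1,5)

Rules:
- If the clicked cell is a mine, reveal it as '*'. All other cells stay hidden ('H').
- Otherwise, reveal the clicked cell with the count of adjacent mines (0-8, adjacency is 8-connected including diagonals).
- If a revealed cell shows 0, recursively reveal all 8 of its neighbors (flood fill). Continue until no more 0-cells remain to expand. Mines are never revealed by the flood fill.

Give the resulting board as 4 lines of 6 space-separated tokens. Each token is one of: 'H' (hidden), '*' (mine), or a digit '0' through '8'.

H H 1 0 0 0
H H 3 2 1 0
H H H H 2 1
H H H H H H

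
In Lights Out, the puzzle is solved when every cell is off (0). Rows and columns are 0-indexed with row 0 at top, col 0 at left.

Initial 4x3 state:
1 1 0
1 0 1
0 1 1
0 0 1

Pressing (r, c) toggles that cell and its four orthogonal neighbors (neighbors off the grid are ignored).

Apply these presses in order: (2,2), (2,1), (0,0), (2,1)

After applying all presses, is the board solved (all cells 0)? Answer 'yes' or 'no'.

Answer: yes

Derivation:
After press 1 at (2,2):
1 1 0
1 0 0
0 0 0
0 0 0

After press 2 at (2,1):
1 1 0
1 1 0
1 1 1
0 1 0

After press 3 at (0,0):
0 0 0
0 1 0
1 1 1
0 1 0

After press 4 at (2,1):
0 0 0
0 0 0
0 0 0
0 0 0

Lights still on: 0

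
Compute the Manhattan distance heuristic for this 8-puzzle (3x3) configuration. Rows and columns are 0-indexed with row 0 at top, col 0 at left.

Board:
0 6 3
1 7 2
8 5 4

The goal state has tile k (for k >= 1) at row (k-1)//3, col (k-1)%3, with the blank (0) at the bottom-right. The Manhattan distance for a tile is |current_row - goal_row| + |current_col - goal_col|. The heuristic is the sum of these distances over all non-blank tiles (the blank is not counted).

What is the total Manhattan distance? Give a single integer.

Tile 6: at (0,1), goal (1,2), distance |0-1|+|1-2| = 2
Tile 3: at (0,2), goal (0,2), distance |0-0|+|2-2| = 0
Tile 1: at (1,0), goal (0,0), distance |1-0|+|0-0| = 1
Tile 7: at (1,1), goal (2,0), distance |1-2|+|1-0| = 2
Tile 2: at (1,2), goal (0,1), distance |1-0|+|2-1| = 2
Tile 8: at (2,0), goal (2,1), distance |2-2|+|0-1| = 1
Tile 5: at (2,1), goal (1,1), distance |2-1|+|1-1| = 1
Tile 4: at (2,2), goal (1,0), distance |2-1|+|2-0| = 3
Sum: 2 + 0 + 1 + 2 + 2 + 1 + 1 + 3 = 12

Answer: 12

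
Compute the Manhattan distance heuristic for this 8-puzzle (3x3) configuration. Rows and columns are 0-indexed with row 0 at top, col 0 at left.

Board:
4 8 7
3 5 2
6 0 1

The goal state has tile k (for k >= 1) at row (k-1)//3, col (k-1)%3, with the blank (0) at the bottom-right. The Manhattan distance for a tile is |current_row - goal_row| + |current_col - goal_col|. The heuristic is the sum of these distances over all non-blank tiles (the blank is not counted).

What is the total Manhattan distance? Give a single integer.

Tile 4: (0,0)->(1,0) = 1
Tile 8: (0,1)->(2,1) = 2
Tile 7: (0,2)->(2,0) = 4
Tile 3: (1,0)->(0,2) = 3
Tile 5: (1,1)->(1,1) = 0
Tile 2: (1,2)->(0,1) = 2
Tile 6: (2,0)->(1,2) = 3
Tile 1: (2,2)->(0,0) = 4
Sum: 1 + 2 + 4 + 3 + 0 + 2 + 3 + 4 = 19

Answer: 19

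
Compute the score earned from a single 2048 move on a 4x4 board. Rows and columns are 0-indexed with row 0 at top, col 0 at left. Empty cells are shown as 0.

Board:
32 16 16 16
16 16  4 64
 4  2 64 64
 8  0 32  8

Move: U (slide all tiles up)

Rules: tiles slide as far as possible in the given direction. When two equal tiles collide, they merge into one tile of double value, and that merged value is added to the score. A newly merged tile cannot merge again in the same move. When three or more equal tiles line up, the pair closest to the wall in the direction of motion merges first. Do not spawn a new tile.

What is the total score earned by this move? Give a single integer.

Answer: 160

Derivation:
Slide up:
col 0: [32, 16, 4, 8] -> [32, 16, 4, 8]  score +0 (running 0)
col 1: [16, 16, 2, 0] -> [32, 2, 0, 0]  score +32 (running 32)
col 2: [16, 4, 64, 32] -> [16, 4, 64, 32]  score +0 (running 32)
col 3: [16, 64, 64, 8] -> [16, 128, 8, 0]  score +128 (running 160)
Board after move:
 32  32  16  16
 16   2   4 128
  4   0  64   8
  8   0  32   0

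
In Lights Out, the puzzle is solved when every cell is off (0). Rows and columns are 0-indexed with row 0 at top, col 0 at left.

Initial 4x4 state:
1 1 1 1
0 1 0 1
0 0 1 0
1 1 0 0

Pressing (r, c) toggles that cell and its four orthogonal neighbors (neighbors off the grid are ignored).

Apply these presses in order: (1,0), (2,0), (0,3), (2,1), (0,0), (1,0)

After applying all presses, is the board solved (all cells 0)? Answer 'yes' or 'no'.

After press 1 at (1,0):
0 1 1 1
1 0 0 1
1 0 1 0
1 1 0 0

After press 2 at (2,0):
0 1 1 1
0 0 0 1
0 1 1 0
0 1 0 0

After press 3 at (0,3):
0 1 0 0
0 0 0 0
0 1 1 0
0 1 0 0

After press 4 at (2,1):
0 1 0 0
0 1 0 0
1 0 0 0
0 0 0 0

After press 5 at (0,0):
1 0 0 0
1 1 0 0
1 0 0 0
0 0 0 0

After press 6 at (1,0):
0 0 0 0
0 0 0 0
0 0 0 0
0 0 0 0

Lights still on: 0

Answer: yes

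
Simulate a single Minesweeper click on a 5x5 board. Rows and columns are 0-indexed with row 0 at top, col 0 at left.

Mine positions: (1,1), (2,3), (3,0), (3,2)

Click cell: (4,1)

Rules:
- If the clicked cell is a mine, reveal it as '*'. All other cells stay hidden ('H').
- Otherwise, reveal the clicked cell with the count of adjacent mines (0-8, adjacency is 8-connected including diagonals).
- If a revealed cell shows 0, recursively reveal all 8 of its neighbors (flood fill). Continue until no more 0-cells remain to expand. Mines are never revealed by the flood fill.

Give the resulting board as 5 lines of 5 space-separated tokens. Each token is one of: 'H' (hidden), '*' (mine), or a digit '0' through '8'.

H H H H H
H H H H H
H H H H H
H H H H H
H 2 H H H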